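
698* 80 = 55840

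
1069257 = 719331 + 349926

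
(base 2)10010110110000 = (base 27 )D69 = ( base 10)9648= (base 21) 10I9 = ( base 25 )fan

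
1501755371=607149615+894605756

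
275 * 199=54725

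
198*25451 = 5039298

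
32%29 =3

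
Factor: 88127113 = 307^1*287059^1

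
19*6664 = 126616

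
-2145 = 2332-4477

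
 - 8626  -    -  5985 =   -  2641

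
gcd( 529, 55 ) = 1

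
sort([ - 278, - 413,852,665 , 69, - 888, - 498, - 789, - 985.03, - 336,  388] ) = [ - 985.03 , - 888, - 789,-498, - 413, - 336, - 278,69 , 388,665,852 ] 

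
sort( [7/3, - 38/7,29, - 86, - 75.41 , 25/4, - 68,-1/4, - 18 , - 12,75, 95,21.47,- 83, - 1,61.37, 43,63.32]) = [ - 86, - 83, - 75.41, - 68, - 18, - 12, - 38/7, - 1, - 1/4,7/3,25/4,21.47, 29, 43,61.37,  63.32, 75,95 ] 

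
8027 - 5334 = 2693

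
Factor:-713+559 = -154 = -  2^1*7^1*11^1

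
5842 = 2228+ 3614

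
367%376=367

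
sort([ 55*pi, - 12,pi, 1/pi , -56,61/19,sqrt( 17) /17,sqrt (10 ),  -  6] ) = [-56, - 12, - 6, sqrt( 17)/17,1/pi, pi,sqrt( 10 ),  61/19,  55*pi ] 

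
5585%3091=2494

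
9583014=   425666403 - 416083389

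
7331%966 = 569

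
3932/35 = 3932/35 = 112.34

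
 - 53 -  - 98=45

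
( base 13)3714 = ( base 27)AIF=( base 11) 5943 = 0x1E6F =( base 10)7791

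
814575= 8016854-7202279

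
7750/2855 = 2 + 408/571 = 2.71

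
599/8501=599/8501=0.07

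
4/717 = 4/717=0.01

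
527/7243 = 527/7243= 0.07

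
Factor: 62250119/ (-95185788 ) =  - 2^ ( - 2)*3^( - 1)*17^( - 1)*457^(-1)*1021^ (  -  1 )*4657^1 * 13367^1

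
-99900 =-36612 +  - 63288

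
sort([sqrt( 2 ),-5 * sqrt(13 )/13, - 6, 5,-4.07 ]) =[-6, - 4.07, - 5*sqrt(13) /13,  sqrt( 2),5 ] 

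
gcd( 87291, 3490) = 1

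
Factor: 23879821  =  7^1 *677^1*5039^1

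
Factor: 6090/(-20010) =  - 7/23 = - 7^1*23^( - 1)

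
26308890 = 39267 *670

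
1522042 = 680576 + 841466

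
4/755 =4/755 = 0.01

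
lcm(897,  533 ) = 36777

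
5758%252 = 214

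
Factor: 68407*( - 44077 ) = - 11^1*67^1*1021^1 * 4007^1 = - 3015175339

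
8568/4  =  2142 = 2142.00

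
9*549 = 4941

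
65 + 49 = 114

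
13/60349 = 13/60349= 0.00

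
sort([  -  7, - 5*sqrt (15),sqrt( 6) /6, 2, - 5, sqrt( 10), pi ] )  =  [ - 5*sqrt(15 ), - 7, - 5,sqrt(6) /6,2, pi, sqrt(10)]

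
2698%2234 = 464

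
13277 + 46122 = 59399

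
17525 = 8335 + 9190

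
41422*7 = 289954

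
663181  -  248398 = 414783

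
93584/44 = 23396/11 = 2126.91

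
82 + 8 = 90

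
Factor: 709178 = 2^1*139^1*2551^1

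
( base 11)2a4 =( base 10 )356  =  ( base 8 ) 544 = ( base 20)hg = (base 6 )1352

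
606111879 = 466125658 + 139986221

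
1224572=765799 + 458773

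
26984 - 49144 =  - 22160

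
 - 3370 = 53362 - 56732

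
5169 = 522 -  - 4647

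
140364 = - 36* (  -  3899)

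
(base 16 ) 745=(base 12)10b1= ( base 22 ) 3id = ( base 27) 2EP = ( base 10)1861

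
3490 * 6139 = 21425110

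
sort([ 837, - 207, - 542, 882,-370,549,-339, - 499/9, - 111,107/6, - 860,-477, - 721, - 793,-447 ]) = [ - 860, - 793, - 721,-542,-477, - 447, - 370,-339,-207, -111, - 499/9,107/6, 549,837, 882 ]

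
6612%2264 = 2084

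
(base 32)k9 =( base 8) 1211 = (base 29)MB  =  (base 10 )649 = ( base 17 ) 243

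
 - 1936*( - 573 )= 1109328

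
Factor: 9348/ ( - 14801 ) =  - 12/19 =- 2^2*3^1*19^( - 1)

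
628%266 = 96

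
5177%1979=1219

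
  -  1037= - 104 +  - 933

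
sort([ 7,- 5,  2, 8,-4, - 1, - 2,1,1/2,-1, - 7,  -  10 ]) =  [- 10, - 7, - 5,  -  4, - 2,  -  1, - 1 , 1/2,1,2,  7,8 ]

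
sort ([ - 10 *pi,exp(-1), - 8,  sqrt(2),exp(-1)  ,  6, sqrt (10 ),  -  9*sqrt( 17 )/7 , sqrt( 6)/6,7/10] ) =[ - 10* pi, - 8,-9*sqrt( 17) /7,exp ( - 1), exp( - 1) , sqrt(6) /6 , 7/10,sqrt(2),sqrt(10 ),6]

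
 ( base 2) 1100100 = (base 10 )100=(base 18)5a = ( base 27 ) 3j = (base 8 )144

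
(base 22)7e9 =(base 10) 3705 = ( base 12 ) 2189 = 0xe79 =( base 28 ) 4K9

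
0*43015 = 0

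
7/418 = 7/418 = 0.02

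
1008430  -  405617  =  602813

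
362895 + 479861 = 842756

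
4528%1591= 1346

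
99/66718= 99/66718 = 0.00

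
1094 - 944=150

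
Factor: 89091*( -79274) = -2^1*3^2*13^1 * 19^1 * 521^1*3049^1  =  - 7062599934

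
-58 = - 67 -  - 9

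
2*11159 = 22318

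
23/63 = 23/63 = 0.37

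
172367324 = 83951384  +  88415940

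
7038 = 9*782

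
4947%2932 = 2015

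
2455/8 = 306 + 7/8 = 306.88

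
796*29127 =23185092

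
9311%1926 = 1607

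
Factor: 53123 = 7^1*7589^1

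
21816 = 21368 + 448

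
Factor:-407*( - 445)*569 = 5^1 * 11^1*37^1*89^1*  569^1 = 103054435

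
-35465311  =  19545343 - 55010654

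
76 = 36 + 40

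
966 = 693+273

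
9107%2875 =482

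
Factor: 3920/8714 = 1960/4357 = 2^3*5^1 * 7^2*4357^( - 1 )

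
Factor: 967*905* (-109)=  -5^1*109^1*181^1*967^1 = - 95389715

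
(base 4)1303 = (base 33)3g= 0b1110011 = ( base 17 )6D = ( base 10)115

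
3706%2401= 1305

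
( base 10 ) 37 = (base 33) 14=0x25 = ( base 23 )1e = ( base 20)1h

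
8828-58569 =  - 49741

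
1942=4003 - 2061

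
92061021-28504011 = 63557010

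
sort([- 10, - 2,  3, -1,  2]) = [ - 10,-2 , - 1, 2 , 3] 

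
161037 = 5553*29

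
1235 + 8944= 10179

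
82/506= 41/253 = 0.16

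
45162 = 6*7527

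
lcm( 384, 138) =8832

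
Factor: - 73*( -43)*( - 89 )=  - 279371 = - 43^1*73^1*89^1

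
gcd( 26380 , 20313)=1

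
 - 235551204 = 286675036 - 522226240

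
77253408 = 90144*857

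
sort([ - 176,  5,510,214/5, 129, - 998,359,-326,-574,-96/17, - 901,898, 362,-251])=[ - 998,-901,-574, - 326,- 251, - 176, - 96/17,5, 214/5,  129,  359,362,510, 898]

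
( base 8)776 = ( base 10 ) 510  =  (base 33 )ff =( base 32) fu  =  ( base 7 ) 1326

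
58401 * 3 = 175203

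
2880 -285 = 2595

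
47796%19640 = 8516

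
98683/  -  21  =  -98683/21= - 4699.19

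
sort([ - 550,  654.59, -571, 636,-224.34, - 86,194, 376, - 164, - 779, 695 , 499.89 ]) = [-779, -571,-550,-224.34,-164, - 86, 194, 376, 499.89,636, 654.59,695]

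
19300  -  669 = 18631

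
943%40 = 23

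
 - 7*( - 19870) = 139090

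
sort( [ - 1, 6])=[ - 1,6 ] 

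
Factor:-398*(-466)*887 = 2^2*199^1 * 233^1*887^1=164510116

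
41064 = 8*5133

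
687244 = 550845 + 136399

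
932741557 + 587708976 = 1520450533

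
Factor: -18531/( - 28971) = 3^( - 1)*37^( -1) *71^1 = 71/111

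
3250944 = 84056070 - 80805126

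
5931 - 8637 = - 2706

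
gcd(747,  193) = 1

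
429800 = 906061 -476261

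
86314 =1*86314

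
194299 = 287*677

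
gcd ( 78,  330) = 6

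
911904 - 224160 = 687744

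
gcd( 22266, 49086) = 18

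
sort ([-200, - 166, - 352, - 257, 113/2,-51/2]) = [ - 352,- 257 , - 200, - 166, - 51/2, 113/2]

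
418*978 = 408804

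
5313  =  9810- 4497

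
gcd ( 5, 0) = 5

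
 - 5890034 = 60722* ( - 97)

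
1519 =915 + 604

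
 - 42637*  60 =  - 2558220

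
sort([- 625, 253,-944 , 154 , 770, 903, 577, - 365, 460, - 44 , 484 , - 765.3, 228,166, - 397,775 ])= [ - 944,  -  765.3, - 625, - 397, - 365,- 44,154,166, 228,253,460, 484, 577,770,775,903] 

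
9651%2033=1519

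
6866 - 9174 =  - 2308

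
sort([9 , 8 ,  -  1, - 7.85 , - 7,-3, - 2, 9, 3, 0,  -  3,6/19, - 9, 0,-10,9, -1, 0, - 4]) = [ -10  , - 9, - 7.85,-7  , - 4 , - 3,-3, - 2, - 1, - 1,0,0,0, 6/19 , 3,8, 9, 9,9 ] 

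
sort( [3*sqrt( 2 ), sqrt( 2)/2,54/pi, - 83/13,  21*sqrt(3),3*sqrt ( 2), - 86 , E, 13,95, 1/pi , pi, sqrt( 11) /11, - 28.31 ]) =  [ - 86,  -  28.31,- 83/13, sqrt(11)/11, 1/pi, sqrt(2)/2, E,  pi,  3*sqrt(2), 3*sqrt( 2 ), 13, 54/pi,  21*sqrt( 3), 95] 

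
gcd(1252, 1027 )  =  1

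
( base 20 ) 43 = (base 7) 146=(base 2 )1010011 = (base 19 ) 47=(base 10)83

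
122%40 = 2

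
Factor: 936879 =3^1*127^1*2459^1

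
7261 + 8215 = 15476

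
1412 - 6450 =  - 5038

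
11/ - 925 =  - 1 + 914/925 = - 0.01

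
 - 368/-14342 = 184/7171 = 0.03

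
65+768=833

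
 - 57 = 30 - 87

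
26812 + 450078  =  476890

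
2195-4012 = -1817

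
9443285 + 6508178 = 15951463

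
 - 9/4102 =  - 1 + 4093/4102 =- 0.00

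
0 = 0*947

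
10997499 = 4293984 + 6703515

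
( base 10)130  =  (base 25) 55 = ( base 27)4M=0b10000010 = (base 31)46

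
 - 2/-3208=1/1604 = 0.00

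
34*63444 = 2157096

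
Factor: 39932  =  2^2  *67^1*149^1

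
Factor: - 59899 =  - 7^1*43^1*199^1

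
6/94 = 3/47 = 0.06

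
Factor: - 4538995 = -5^1*307^1*2957^1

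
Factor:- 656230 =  - 2^1*5^1 * 137^1*479^1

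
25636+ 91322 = 116958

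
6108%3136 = 2972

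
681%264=153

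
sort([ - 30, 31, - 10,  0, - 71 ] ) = [ - 71,-30,-10, 0,31 ] 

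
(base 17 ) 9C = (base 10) 165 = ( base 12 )119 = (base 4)2211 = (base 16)A5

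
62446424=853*73208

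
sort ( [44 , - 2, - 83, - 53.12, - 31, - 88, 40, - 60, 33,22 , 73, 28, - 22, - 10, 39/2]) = [ - 88, - 83, - 60, - 53.12, - 31, - 22, - 10, - 2, 39/2, 22, 28,33,40,44, 73 ]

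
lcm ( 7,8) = 56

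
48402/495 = 5378/55 = 97.78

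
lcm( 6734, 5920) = 538720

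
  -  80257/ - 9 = 8917 + 4/9  =  8917.44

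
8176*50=408800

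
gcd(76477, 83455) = 1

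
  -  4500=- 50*90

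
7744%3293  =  1158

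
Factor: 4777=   17^1*281^1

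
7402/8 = 925 + 1/4 = 925.25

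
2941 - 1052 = 1889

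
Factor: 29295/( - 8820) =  -93/28 = -  2^ ( - 2)*3^1*7^( - 1 )*31^1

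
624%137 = 76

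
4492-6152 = - 1660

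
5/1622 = 5/1622 = 0.00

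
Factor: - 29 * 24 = - 2^3 *3^1*29^1 =- 696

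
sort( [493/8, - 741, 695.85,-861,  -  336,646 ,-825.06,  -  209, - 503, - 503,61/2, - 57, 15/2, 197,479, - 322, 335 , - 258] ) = [ - 861, - 825.06, -741 , - 503, - 503,  -  336, - 322,  -  258 , - 209, - 57,15/2,61/2 , 493/8, 197,  335, 479,646, 695.85]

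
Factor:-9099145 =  - 5^1 * 11^1 * 23^1* 7193^1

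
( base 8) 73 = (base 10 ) 59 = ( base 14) 43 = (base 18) 35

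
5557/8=694  +  5/8 = 694.62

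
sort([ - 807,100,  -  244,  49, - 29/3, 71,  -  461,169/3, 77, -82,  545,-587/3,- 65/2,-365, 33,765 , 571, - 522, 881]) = [-807,-522,  -  461, - 365,  -  244, - 587/3, - 82, - 65/2,  -  29/3, 33, 49 , 169/3,71, 77,  100,  545,  571,  765, 881] 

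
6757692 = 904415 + 5853277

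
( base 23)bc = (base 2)100001001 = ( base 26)A5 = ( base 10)265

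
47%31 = 16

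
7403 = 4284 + 3119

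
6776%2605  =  1566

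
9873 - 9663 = 210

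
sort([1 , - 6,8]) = [-6,1,8]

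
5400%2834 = 2566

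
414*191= 79074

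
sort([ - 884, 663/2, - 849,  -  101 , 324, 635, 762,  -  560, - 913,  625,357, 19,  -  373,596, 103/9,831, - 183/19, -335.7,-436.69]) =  [ - 913,-884,  -  849,-560,-436.69, - 373,- 335.7 ,  -  101 , -183/19 , 103/9 , 19, 324, 663/2,357, 596, 625 , 635,762, 831 ]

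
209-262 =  - 53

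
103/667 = 103/667 = 0.15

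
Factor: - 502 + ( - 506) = - 1008 = - 2^4*3^2 *7^1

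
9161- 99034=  - 89873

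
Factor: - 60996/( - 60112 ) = 2^(-2 )*3^1*17^( - 1 )*23^1 = 69/68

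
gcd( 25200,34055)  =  35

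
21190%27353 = 21190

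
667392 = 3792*176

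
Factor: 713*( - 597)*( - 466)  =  198358026 = 2^1 *3^1*23^1*31^1 * 199^1*233^1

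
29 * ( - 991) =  - 28739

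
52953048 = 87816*603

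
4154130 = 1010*4113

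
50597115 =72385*699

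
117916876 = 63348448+54568428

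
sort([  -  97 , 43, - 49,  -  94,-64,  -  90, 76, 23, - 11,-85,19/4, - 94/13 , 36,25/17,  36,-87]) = [-97,  -  94,-90, - 87, - 85, - 64  ,- 49,-11,  -  94/13,  25/17,19/4 , 23 , 36, 36,43,76]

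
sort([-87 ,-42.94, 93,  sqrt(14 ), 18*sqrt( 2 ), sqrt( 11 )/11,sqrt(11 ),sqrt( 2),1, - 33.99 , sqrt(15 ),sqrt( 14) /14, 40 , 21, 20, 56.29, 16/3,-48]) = [  -  87, - 48, - 42.94, - 33.99 , sqrt(14 ) /14, sqrt (11)/11,1,  sqrt(2), sqrt( 11 ), sqrt( 14 ) , sqrt(15 ) , 16/3 , 20 , 21,  18 * sqrt( 2 ) , 40, 56.29, 93 ]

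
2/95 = 2/95 = 0.02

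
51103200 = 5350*9552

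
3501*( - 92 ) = - 322092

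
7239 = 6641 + 598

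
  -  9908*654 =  - 6479832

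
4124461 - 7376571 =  - 3252110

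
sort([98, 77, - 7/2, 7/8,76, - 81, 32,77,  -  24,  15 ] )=[ - 81, - 24, - 7/2,7/8,15,32,76,77,77, 98]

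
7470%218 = 58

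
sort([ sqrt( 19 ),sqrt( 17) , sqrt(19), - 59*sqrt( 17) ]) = [ - 59*sqrt( 17),sqrt ( 17 ),  sqrt( 19),sqrt( 19)]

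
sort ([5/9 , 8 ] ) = [ 5/9,8 ] 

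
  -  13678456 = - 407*33608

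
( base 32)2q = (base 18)50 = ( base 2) 1011010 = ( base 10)90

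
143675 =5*28735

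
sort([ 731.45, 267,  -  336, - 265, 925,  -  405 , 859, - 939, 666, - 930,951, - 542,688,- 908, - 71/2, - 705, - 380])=[ - 939 , - 930, - 908,  -  705, - 542 ,  -  405, - 380, - 336, - 265,- 71/2,267,666,  688 , 731.45, 859,  925, 951 ] 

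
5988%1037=803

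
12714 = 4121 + 8593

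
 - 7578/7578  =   - 1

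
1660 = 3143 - 1483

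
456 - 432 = 24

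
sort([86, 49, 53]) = [49,53,86 ]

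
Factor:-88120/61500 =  - 2^1*3^( - 1)*5^( - 2 )*41^ ( - 1 )*2203^1 = -  4406/3075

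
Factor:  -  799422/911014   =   -831/947 = - 3^1*277^1*947^( - 1) 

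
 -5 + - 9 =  - 14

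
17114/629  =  17114/629 = 27.21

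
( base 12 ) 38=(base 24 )1k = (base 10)44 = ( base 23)1l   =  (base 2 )101100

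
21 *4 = 84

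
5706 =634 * 9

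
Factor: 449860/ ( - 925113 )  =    -  2^2*3^ ( - 1)*5^1*7^( - 1)*83^1*271^1 * 44053^( - 1)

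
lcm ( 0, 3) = 0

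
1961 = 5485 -3524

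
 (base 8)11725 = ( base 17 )109b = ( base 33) 4LS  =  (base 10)5077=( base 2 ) 1001111010101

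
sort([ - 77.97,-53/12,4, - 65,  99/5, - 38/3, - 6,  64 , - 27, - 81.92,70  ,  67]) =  [-81.92, - 77.97, - 65, - 27, - 38/3 ,-6, - 53/12,4,99/5, 64,67,  70]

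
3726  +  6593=10319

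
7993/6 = 7993/6 = 1332.17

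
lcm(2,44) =44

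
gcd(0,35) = 35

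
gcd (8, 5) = 1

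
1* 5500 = 5500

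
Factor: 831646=2^1 * 415823^1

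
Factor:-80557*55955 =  - 5^1*19^2 * 31^1*80557^1 = - 4507566935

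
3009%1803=1206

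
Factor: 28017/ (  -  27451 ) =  - 99/97 = - 3^2*11^1*97^ ( - 1 )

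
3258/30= 543/5 = 108.60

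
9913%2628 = 2029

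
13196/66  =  199 + 31/33 =199.94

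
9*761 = 6849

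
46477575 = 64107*725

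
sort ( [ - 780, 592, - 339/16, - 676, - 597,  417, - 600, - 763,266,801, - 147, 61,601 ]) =[ - 780 , - 763,-676, - 600, - 597, - 147, - 339/16, 61,266, 417,592,  601, 801]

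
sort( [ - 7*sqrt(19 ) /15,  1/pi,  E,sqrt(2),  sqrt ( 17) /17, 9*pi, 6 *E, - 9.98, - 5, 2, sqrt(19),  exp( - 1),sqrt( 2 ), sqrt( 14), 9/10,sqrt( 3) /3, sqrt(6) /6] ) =[ - 9.98, - 5, - 7*sqrt ( 19 )/15 , sqrt (17 )/17, 1/pi, exp (  -  1),sqrt( 6 ) /6,sqrt( 3) /3, 9/10,sqrt (2),sqrt( 2), 2, E, sqrt( 14 ), sqrt(19), 6*E,  9*pi ]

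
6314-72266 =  - 65952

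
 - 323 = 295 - 618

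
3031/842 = 3 + 505/842 = 3.60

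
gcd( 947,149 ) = 1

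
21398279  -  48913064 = - 27514785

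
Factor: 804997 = 804997^1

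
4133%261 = 218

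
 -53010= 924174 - 977184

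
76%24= 4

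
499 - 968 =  - 469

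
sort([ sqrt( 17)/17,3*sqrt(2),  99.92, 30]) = [sqrt( 17)/17,3*sqrt ( 2) , 30,  99.92]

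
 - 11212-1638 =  - 12850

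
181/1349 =181/1349  =  0.13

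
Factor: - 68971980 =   -  2^2 *3^1*5^1 *7^1*11^1*14929^1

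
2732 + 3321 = 6053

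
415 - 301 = 114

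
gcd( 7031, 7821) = 79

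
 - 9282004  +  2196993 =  - 7085011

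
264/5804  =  66/1451=0.05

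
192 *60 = 11520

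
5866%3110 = 2756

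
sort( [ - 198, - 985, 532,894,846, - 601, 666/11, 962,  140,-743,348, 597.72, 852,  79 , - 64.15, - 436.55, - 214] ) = [ - 985 , - 743, - 601,-436.55, - 214, - 198, - 64.15,666/11,79,  140,348,532, 597.72 , 846,852, 894, 962 ]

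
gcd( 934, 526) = 2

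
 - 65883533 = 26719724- 92603257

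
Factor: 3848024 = 2^3*481003^1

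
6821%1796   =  1433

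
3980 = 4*995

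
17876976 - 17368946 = 508030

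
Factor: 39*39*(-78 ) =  - 118638 = -2^1*3^3*13^3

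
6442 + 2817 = 9259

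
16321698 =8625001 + 7696697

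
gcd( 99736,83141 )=1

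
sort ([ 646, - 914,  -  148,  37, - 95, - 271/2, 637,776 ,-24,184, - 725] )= [-914, - 725,-148, - 271/2, - 95, - 24,37, 184, 637, 646,776] 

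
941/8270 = 941/8270 = 0.11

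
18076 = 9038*2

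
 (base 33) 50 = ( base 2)10100101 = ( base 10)165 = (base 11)140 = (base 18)93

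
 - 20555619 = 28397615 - 48953234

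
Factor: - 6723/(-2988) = 9/4= 2^(- 2)*3^2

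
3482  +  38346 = 41828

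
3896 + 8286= 12182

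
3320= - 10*(- 332 )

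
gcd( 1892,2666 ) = 86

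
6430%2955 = 520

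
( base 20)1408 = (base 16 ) 2588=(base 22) jig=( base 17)1g43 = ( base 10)9608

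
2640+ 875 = 3515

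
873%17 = 6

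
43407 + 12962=56369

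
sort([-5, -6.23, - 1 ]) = [ - 6.23, - 5, - 1 ] 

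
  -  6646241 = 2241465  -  8887706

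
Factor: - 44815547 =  - 7^2 *19^1*37^1*1301^1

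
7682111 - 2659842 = 5022269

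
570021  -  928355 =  - 358334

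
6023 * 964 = 5806172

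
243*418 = 101574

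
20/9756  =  5/2439 = 0.00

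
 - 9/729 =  - 1/81 = - 0.01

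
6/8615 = 6/8615  =  0.00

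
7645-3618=4027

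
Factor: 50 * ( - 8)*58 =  - 2^5*5^2*29^1 = - 23200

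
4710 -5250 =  - 540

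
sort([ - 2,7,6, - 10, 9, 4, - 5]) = [-10, - 5, - 2,  4,6, 7, 9 ]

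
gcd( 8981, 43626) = 1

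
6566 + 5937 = 12503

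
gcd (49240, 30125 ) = 5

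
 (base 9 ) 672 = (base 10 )551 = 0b1000100111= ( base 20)17B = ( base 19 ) 1A0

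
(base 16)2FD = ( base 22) 1CH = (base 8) 1375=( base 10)765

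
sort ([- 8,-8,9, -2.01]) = [-8, - 8, - 2.01,  9 ]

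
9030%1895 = 1450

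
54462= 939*58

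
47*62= 2914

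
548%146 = 110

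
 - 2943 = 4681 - 7624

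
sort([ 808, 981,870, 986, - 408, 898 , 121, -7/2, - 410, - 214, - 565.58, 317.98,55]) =[ - 565.58,  -  410, - 408, - 214, - 7/2,55, 121,  317.98,808,870, 898, 981, 986]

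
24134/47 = 513 +23/47 = 513.49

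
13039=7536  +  5503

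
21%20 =1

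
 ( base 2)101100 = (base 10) 44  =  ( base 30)1e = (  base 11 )40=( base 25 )1j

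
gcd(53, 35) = 1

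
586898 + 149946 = 736844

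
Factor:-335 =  - 5^1*67^1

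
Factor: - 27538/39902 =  - 49/71 = - 7^2 * 71^( - 1)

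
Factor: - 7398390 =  - 2^1*3^1 * 5^1*246613^1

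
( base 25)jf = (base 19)16f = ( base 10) 490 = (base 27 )i4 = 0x1ea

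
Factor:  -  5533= -11^1*503^1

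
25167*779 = 19605093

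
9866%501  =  347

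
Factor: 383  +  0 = 383^1 = 383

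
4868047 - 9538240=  - 4670193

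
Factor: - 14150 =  - 2^1*5^2*283^1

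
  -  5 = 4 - 9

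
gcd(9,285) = 3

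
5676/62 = 91 + 17/31 = 91.55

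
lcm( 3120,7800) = 15600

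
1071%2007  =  1071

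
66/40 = 1 + 13/20= 1.65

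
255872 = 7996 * 32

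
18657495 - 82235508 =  - 63578013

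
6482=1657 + 4825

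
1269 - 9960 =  - 8691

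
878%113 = 87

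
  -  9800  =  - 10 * 980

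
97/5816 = 97/5816 = 0.02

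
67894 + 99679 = 167573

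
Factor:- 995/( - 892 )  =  2^( - 2 )*5^1*199^1*223^( - 1)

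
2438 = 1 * 2438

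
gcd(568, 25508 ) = 4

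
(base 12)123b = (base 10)2063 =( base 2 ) 100000001111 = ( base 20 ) 533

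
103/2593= 103/2593=0.04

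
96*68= 6528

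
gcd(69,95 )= 1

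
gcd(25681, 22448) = 61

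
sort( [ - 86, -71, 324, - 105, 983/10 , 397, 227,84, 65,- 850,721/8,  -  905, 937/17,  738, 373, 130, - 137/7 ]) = [ - 905,-850 ,- 105 ,-86, - 71, - 137/7, 937/17,65, 84,  721/8,983/10, 130,227, 324,373 , 397,738 ]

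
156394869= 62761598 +93633271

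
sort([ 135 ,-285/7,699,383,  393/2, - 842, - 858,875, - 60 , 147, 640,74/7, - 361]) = [ - 858, - 842, - 361, - 60,- 285/7, 74/7, 135,  147, 393/2,383 , 640, 699,875]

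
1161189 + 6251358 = 7412547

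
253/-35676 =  - 253/35676 = - 0.01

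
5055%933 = 390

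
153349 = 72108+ 81241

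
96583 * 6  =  579498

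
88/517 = 8/47=0.17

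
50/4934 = 25/2467 = 0.01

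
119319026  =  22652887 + 96666139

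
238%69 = 31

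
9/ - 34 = - 1 + 25/34 =- 0.26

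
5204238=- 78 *( - 66721)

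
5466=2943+2523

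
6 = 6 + 0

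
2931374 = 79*37106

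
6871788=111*61908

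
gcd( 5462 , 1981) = 1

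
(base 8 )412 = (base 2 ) 100001010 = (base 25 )ag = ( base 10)266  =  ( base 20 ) D6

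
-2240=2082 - 4322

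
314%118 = 78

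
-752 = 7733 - 8485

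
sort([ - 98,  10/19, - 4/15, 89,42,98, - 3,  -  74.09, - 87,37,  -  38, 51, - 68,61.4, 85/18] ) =[-98,-87, - 74.09,-68,- 38,-3, - 4/15, 10/19, 85/18,37, 42, 51, 61.4 , 89 , 98]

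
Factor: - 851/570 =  - 2^( - 1 )*3^ (-1)*5^(-1 )*19^( -1)*23^1*37^1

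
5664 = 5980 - 316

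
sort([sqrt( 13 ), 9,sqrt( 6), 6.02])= [sqrt( 6), sqrt ( 13),6.02,9]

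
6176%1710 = 1046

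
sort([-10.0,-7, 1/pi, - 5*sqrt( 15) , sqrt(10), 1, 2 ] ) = [ - 5*sqrt( 15 ), - 10.0, - 7,1/pi , 1,2,sqrt( 10 ) ]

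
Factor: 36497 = 36497^1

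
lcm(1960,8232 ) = 41160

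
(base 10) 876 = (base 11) 727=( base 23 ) 1F2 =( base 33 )qi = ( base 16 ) 36c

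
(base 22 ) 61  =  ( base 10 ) 133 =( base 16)85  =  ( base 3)11221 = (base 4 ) 2011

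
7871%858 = 149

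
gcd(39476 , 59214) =19738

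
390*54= 21060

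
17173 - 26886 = -9713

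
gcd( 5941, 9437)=1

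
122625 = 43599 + 79026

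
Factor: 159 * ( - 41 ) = -3^1 *41^1*53^1 = -6519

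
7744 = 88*88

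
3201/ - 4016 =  - 1+ 815/4016  =  -0.80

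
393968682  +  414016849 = 807985531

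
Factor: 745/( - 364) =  - 2^(-2)*5^1*7^ ( - 1)*13^(- 1) * 149^1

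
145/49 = 2+47/49  =  2.96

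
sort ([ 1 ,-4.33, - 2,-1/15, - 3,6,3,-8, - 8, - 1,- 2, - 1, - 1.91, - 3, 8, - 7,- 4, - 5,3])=[ - 8, - 8,-7, - 5, - 4.33, - 4, - 3, - 3, - 2 ,-2,-1.91,  -  1, - 1, - 1/15,1, 3, 3, 6, 8] 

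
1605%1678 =1605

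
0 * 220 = 0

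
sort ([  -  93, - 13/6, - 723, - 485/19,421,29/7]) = [ - 723, - 93,  -  485/19, - 13/6, 29/7,421]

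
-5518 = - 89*62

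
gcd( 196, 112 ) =28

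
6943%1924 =1171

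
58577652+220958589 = 279536241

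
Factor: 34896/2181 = 16 = 2^4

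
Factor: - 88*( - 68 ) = 2^5*11^1*17^1=5984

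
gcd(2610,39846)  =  174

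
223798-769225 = - 545427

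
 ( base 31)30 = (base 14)69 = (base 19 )4H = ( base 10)93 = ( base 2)1011101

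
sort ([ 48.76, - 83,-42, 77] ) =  [ - 83, - 42, 48.76, 77 ]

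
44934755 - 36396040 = 8538715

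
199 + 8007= 8206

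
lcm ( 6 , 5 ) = 30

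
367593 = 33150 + 334443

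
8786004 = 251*35004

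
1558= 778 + 780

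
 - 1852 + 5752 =3900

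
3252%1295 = 662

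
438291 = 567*773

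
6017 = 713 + 5304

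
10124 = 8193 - -1931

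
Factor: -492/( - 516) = 41^1*43^(- 1) = 41/43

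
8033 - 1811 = 6222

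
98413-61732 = 36681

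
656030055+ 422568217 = 1078598272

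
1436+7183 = 8619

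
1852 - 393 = 1459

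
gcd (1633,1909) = 23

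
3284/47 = 69+41/47 = 69.87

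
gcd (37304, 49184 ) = 8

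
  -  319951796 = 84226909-404178705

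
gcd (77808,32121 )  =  3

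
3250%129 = 25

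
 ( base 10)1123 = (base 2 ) 10001100011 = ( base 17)3f1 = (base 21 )2ba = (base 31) 157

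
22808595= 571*39945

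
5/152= 5/152 = 0.03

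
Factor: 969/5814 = 1/6= 2^( - 1)*3^( -1 ) 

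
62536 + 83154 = 145690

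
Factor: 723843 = 3^3*17^1*19^1*83^1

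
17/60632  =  17/60632 = 0.00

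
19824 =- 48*( - 413)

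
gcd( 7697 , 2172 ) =1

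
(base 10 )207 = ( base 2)11001111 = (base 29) 74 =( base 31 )6l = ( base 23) 90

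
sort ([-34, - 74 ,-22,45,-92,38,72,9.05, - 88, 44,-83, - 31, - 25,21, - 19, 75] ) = [ - 92,-88,-83,-74, - 34, - 31 ,-25, - 22, - 19,9.05 , 21, 38, 44, 45,72,75]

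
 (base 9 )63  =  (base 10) 57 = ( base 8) 71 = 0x39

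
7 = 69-62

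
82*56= 4592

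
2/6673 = 2/6673 = 0.00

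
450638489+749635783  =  1200274272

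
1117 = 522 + 595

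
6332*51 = 322932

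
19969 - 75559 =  - 55590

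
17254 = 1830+15424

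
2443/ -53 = -47 + 48/53 = -46.09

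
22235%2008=147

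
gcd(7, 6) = 1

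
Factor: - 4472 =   -  2^3*13^1*43^1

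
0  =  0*664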